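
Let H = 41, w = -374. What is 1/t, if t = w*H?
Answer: -1/15334 ≈ -6.5215e-5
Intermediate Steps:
t = -15334 (t = -374*41 = -15334)
1/t = 1/(-15334) = -1/15334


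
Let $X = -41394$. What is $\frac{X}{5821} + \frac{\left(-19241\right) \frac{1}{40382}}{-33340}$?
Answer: $- \frac{55730115414859}{7837021157480} \approx -7.1111$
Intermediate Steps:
$\frac{X}{5821} + \frac{\left(-19241\right) \frac{1}{40382}}{-33340} = - \frac{41394}{5821} + \frac{\left(-19241\right) \frac{1}{40382}}{-33340} = \left(-41394\right) \frac{1}{5821} + \left(-19241\right) \frac{1}{40382} \left(- \frac{1}{33340}\right) = - \frac{41394}{5821} - - \frac{19241}{1346335880} = - \frac{41394}{5821} + \frac{19241}{1346335880} = - \frac{55730115414859}{7837021157480}$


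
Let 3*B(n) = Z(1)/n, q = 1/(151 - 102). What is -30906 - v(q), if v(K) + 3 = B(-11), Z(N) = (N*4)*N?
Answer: -1019795/33 ≈ -30903.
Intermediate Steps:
q = 1/49 ≈ 0.020408
Z(N) = 4*N**2 (Z(N) = (4*N)*N = 4*N**2)
B(n) = 4/(3*n) (B(n) = ((4*1**2)/n)/3 = ((4*1)/n)/3 = (4/n)/3 = 4/(3*n))
v(K) = -103/33 (v(K) = -3 + (4/3)/(-11) = -3 + (4/3)*(-1/11) = -3 - 4/33 = -103/33)
-30906 - v(q) = -30906 - 1*(-103/33) = -30906 + 103/33 = -1019795/33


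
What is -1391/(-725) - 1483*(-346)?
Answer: 372011941/725 ≈ 5.1312e+5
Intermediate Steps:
-1391/(-725) - 1483*(-346) = -1391*(-1/725) + 513118 = 1391/725 + 513118 = 372011941/725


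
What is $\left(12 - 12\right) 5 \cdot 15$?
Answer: $0$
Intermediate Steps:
$\left(12 - 12\right) 5 \cdot 15 = 0 \cdot 5 \cdot 15 = 0 \cdot 15 = 0$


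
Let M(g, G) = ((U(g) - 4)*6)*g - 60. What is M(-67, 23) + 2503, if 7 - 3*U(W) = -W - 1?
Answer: 11957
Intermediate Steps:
U(W) = 8/3 + W/3 (U(W) = 7/3 - (-W - 1)/3 = 7/3 - (-1 - W)/3 = 7/3 + (1/3 + W/3) = 8/3 + W/3)
M(g, G) = -60 + g*(-8 + 2*g) (M(g, G) = (((8/3 + g/3) - 4)*6)*g - 60 = ((-4/3 + g/3)*6)*g - 60 = (-8 + 2*g)*g - 60 = g*(-8 + 2*g) - 60 = -60 + g*(-8 + 2*g))
M(-67, 23) + 2503 = (-60 - 8*(-67) + 2*(-67)**2) + 2503 = (-60 + 536 + 2*4489) + 2503 = (-60 + 536 + 8978) + 2503 = 9454 + 2503 = 11957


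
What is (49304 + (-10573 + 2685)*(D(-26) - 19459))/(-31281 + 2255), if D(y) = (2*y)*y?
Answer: -71438660/14513 ≈ -4922.4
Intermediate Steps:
D(y) = 2*y²
(49304 + (-10573 + 2685)*(D(-26) - 19459))/(-31281 + 2255) = (49304 + (-10573 + 2685)*(2*(-26)² - 19459))/(-31281 + 2255) = (49304 - 7888*(2*676 - 19459))/(-29026) = (49304 - 7888*(1352 - 19459))*(-1/29026) = (49304 - 7888*(-18107))*(-1/29026) = (49304 + 142828016)*(-1/29026) = 142877320*(-1/29026) = -71438660/14513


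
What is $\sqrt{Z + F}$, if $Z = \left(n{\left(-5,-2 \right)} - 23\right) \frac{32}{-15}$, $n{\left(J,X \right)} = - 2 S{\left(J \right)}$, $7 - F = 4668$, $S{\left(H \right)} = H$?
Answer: $\frac{i \sqrt{1042485}}{15} \approx 68.068 i$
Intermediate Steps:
$F = -4661$ ($F = 7 - 4668 = -4661$)
$n{\left(J,X \right)} = - 2 J$
$Z = \frac{416}{15}$ ($Z = \left(\left(-2\right) \left(-5\right) - 23\right) \frac{32}{-15} = \left(10 - 23\right) 32 \left(- \frac{1}{15}\right) = \left(-13\right) \left(- \frac{32}{15}\right) = \frac{416}{15} \approx 27.733$)
$\sqrt{Z + F} = \sqrt{\frac{416}{15} - 4661} = \sqrt{- \frac{69499}{15}} = \frac{i \sqrt{1042485}}{15}$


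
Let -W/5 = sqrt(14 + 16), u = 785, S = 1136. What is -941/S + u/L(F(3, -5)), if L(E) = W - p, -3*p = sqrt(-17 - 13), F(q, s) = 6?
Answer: (8 - 7*I)*(-7528 - 6587*I + 44588*sqrt(30)*(-1 - I))/128368 ≈ -29.366 - 1.9025*I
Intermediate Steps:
W = -5*sqrt(30) (W = -5*sqrt(14 + 16) = -5*sqrt(30) ≈ -27.386)
p = -I*sqrt(30)/3 (p = -sqrt(-17 - 13)/3 = -I*sqrt(30)/3 ≈ -1.8257*I)
L(E) = -5*sqrt(30) + I*sqrt(30)/3 (L(E) = -5*sqrt(30) - (-1)*I*sqrt(30)/3 = -5*sqrt(30) + I*sqrt(30)/3)
-941/S + u/L(F(3, -5)) = -941/1136 + 785/((sqrt(30)*(-15 + I)/3)) = -941*1/1136 + 785*(sqrt(30)*(-15 - I)/2260) = -941/1136 + 157*sqrt(30)*(-15 - I)/452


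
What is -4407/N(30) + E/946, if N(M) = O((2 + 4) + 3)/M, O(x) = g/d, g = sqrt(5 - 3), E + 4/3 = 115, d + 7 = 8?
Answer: 31/258 - 66105*sqrt(2) ≈ -93487.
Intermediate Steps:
d = 1 (d = -7 + 8 = 1)
E = 341/3 (E = -4/3 + 115 = 341/3 ≈ 113.67)
g = sqrt(2) ≈ 1.4142
O(x) = sqrt(2) (O(x) = sqrt(2)/1 = sqrt(2)*1 = sqrt(2))
N(M) = sqrt(2)/M
-4407/N(30) + E/946 = -4407*15*sqrt(2) + (341/3)/946 = -4407*15*sqrt(2) + (341/3)*(1/946) = -4407*15*sqrt(2) + 31/258 = -66105*sqrt(2) + 31/258 = 31/258 - 66105*sqrt(2)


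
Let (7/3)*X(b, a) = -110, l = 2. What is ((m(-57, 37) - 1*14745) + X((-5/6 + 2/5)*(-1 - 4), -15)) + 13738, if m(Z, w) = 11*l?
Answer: -7225/7 ≈ -1032.1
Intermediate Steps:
m(Z, w) = 22 (m(Z, w) = 11*2 = 22)
X(b, a) = -330/7 (X(b, a) = (3/7)*(-110) = -330/7)
((m(-57, 37) - 1*14745) + X((-5/6 + 2/5)*(-1 - 4), -15)) + 13738 = ((22 - 1*14745) - 330/7) + 13738 = ((22 - 14745) - 330/7) + 13738 = (-14723 - 330/7) + 13738 = -103391/7 + 13738 = -7225/7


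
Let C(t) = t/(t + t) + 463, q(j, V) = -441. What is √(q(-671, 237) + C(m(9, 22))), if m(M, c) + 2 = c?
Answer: 3*√10/2 ≈ 4.7434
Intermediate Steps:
m(M, c) = -2 + c
C(t) = 927/2 (C(t) = t/((2*t)) + 463 = (1/(2*t))*t + 463 = ½ + 463 = 927/2)
√(q(-671, 237) + C(m(9, 22))) = √(-441 + 927/2) = √(45/2) = 3*√10/2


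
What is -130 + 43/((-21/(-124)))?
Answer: 2602/21 ≈ 123.90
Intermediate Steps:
-130 + 43/((-21/(-124))) = -130 + 43/((-21*(-1/124))) = -130 + 43/(21/124) = -130 + 43*(124/21) = -130 + 5332/21 = 2602/21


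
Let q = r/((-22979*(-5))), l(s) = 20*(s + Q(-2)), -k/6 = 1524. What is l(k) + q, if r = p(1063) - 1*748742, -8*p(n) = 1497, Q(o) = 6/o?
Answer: -168157121833/919160 ≈ -1.8295e+5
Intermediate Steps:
k = -9144 (k = -6*1524 = -9144)
p(n) = -1497/8 (p(n) = -⅛*1497 = -1497/8)
r = -5991433/8 (r = -1497/8 - 1*748742 = -1497/8 - 748742 = -5991433/8 ≈ -7.4893e+5)
l(s) = -60 + 20*s (l(s) = 20*(s + 6/(-2)) = 20*(s + 6*(-½)) = 20*(s - 3) = 20*(-3 + s) = -60 + 20*s)
q = -5991433/919160 (q = -5991433/(8*((-22979*(-5)))) = -5991433/8/114895 = -5991433/8*1/114895 = -5991433/919160 ≈ -6.5184)
l(k) + q = (-60 + 20*(-9144)) - 5991433/919160 = (-60 - 182880) - 5991433/919160 = -182940 - 5991433/919160 = -168157121833/919160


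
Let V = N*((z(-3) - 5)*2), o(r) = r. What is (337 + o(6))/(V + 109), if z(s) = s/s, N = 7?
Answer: 343/53 ≈ 6.4717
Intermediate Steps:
z(s) = 1
V = -56 (V = 7*((1 - 5)*2) = 7*(-4*2) = 7*(-8) = -56)
(337 + o(6))/(V + 109) = (337 + 6)/(-56 + 109) = 343/53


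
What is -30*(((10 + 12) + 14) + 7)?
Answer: -1290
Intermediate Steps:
-30*(((10 + 12) + 14) + 7) = -30*((22 + 14) + 7) = -30*(36 + 7) = -30*43 = -1290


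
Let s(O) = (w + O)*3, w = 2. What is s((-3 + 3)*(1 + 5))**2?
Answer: 36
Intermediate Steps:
s(O) = 6 + 3*O (s(O) = (2 + O)*3 = 6 + 3*O)
s((-3 + 3)*(1 + 5))**2 = (6 + 3*((-3 + 3)*(1 + 5)))**2 = (6 + 3*(0*6))**2 = (6 + 3*0)**2 = (6 + 0)**2 = 6**2 = 36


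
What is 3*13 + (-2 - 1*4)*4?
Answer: 15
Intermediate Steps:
3*13 + (-2 - 1*4)*4 = 39 + (-2 - 4)*4 = 39 - 6*4 = 39 - 24 = 15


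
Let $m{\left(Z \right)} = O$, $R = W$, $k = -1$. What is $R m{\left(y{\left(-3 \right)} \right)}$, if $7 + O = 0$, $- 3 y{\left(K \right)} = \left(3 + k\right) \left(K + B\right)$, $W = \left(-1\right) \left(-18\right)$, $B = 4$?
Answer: $-126$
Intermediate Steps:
$W = 18$
$y{\left(K \right)} = - \frac{8}{3} - \frac{2 K}{3}$ ($y{\left(K \right)} = - \frac{\left(3 - 1\right) \left(K + 4\right)}{3} = - \frac{2 \left(4 + K\right)}{3} = - \frac{8 + 2 K}{3} = - \frac{8}{3} - \frac{2 K}{3}$)
$R = 18$
$O = -7$ ($O = -7 + 0 = -7$)
$m{\left(Z \right)} = -7$
$R m{\left(y{\left(-3 \right)} \right)} = 18 \left(-7\right) = -126$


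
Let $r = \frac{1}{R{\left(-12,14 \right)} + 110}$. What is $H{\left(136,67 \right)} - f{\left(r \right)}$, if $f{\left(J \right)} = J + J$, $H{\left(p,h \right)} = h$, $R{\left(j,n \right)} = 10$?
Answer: $\frac{4019}{60} \approx 66.983$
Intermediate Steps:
$r = \frac{1}{120}$ ($r = \frac{1}{10 + 110} = \frac{1}{120} \approx 0.0083333$)
$f{\left(J \right)} = 2 J$
$H{\left(136,67 \right)} - f{\left(r \right)} = 67 - 2 \cdot \frac{1}{120} = 67 - \frac{1}{60} = \frac{4019}{60}$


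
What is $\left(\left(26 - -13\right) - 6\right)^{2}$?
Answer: $1089$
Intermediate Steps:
$\left(\left(26 - -13\right) - 6\right)^{2} = \left(\left(26 + 13\right) - 6\right)^{2} = \left(39 - 6\right)^{2} = 33^{2} = 1089$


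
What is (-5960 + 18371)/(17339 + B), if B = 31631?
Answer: 12411/48970 ≈ 0.25344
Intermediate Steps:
(-5960 + 18371)/(17339 + B) = (-5960 + 18371)/(17339 + 31631) = 12411/48970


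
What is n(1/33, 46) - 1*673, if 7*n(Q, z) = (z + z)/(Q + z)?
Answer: -7152973/10633 ≈ -672.71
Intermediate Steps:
n(Q, z) = 2*z/(7*(Q + z)) (n(Q, z) = ((z + z)/(Q + z))/7 = ((2*z)/(Q + z))/7 = (2*z/(Q + z))/7 = 2*z/(7*(Q + z)))
n(1/33, 46) - 1*673 = (2/7)*46/(1/33 + 46) - 1*673 = (2/7)*46/(1/33 + 46) - 673 = (2/7)*46/(1519/33) - 673 = (2/7)*46*(33/1519) - 673 = 3036/10633 - 673 = -7152973/10633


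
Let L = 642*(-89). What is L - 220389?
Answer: -277527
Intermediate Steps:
L = -57138
L - 220389 = -57138 - 220389 = -277527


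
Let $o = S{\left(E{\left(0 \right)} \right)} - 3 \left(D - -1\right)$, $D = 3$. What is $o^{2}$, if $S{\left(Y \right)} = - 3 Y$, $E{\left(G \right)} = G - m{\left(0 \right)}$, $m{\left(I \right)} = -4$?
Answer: $576$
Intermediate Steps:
$E{\left(G \right)} = 4 + G$ ($E{\left(G \right)} = G - -4 = G + 4 = 4 + G$)
$o = -24$ ($o = - 3 \left(4 + 0\right) - 3 \left(3 - -1\right) = \left(-3\right) 4 - 3 \left(3 + 1\right) = -12 - 12 = -24$)
$o^{2} = \left(-24\right)^{2} = 576$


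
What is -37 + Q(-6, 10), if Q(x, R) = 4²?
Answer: -21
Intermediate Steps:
Q(x, R) = 16
-37 + Q(-6, 10) = -37 + 16 = -21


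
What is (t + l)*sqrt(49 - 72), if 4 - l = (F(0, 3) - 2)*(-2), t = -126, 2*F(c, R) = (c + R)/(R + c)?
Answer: -125*I*sqrt(23) ≈ -599.48*I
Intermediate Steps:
F(c, R) = 1/2 (F(c, R) = ((c + R)/(R + c))/2 = ((R + c)/(R + c))/2 = (1/2)*1 = 1/2)
l = 1 (l = 4 - (1/2 - 2)*(-2) = 4 - (-3)*(-2)/2 = 4 - 1*3 = 4 - 3 = 1)
(t + l)*sqrt(49 - 72) = (-126 + 1)*sqrt(49 - 72) = -125*I*sqrt(23)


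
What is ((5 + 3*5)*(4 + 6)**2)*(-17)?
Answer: -34000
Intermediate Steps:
((5 + 3*5)*(4 + 6)**2)*(-17) = ((5 + 15)*10**2)*(-17) = (20*100)*(-17) = 2000*(-17) = -34000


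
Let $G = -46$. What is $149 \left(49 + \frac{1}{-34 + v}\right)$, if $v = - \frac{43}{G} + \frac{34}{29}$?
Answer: $\frac{310422279}{42545} \approx 7296.3$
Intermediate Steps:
$v = \frac{2811}{1334}$ ($v = - \frac{43}{-46} + \frac{34}{29} = \left(-43\right) \left(- \frac{1}{46}\right) + 34 \cdot \frac{1}{29} = \frac{43}{46} + \frac{34}{29} = \frac{2811}{1334} \approx 2.1072$)
$149 \left(49 + \frac{1}{-34 + v}\right) = 149 \left(49 + \frac{1}{-34 + \frac{2811}{1334}}\right) = 149 \left(49 + \frac{1}{- \frac{42545}{1334}}\right) = 149 \left(49 - \frac{1334}{42545}\right) = 149 \cdot \frac{2083371}{42545} = \frac{310422279}{42545}$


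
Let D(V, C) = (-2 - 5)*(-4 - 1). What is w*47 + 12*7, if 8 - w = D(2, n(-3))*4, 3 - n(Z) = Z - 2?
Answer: -6120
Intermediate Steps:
n(Z) = 5 - Z (n(Z) = 3 - (Z - 2) = 3 - (-2 + Z) = 3 + (2 - Z) = 5 - Z)
D(V, C) = 35 (D(V, C) = -7*(-5) = 35)
w = -132 (w = 8 - 35*4 = 8 - 1*140 = 8 - 140 = -132)
w*47 + 12*7 = -132*47 + 12*7 = -6204 + 84 = -6120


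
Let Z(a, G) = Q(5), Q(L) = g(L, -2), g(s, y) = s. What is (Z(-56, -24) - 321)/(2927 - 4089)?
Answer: 158/581 ≈ 0.27194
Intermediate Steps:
Q(L) = L
Z(a, G) = 5
(Z(-56, -24) - 321)/(2927 - 4089) = (5 - 321)/(2927 - 4089) = -316/(-1162) = -316*(-1/1162) = 158/581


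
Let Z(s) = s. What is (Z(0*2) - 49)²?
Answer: 2401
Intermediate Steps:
(Z(0*2) - 49)² = (0*2 - 49)² = (0 - 49)² = (-49)² = 2401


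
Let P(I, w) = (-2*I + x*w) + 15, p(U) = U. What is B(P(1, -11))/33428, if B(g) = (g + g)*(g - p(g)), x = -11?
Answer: 0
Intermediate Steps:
P(I, w) = 15 - 11*w - 2*I (P(I, w) = (-2*I - 11*w) + 15 = (-11*w - 2*I) + 15 = 15 - 11*w - 2*I)
B(g) = 0 (B(g) = (g + g)*(g - g) = (2*g)*0 = 0)
B(P(1, -11))/33428 = 0/33428 = 0*(1/33428) = 0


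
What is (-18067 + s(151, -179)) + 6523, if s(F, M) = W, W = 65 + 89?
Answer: -11390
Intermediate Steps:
W = 154
s(F, M) = 154
(-18067 + s(151, -179)) + 6523 = (-18067 + 154) + 6523 = -17913 + 6523 = -11390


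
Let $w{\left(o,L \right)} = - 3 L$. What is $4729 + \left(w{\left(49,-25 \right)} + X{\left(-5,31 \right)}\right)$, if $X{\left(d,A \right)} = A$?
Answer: $4835$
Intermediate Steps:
$4729 + \left(w{\left(49,-25 \right)} + X{\left(-5,31 \right)}\right) = 4729 + \left(\left(-3\right) \left(-25\right) + 31\right) = 4729 + \left(75 + 31\right) = 4729 + 106 = 4835$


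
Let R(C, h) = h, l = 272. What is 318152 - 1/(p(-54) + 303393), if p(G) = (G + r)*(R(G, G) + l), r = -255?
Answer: 75093734711/236031 ≈ 3.1815e+5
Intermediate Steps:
p(G) = (-255 + G)*(272 + G) (p(G) = (G - 255)*(G + 272) = (-255 + G)*(272 + G))
318152 - 1/(p(-54) + 303393) = 318152 - 1/((-69360 + (-54)² + 17*(-54)) + 303393) = 318152 - 1/((-69360 + 2916 - 918) + 303393) = 318152 - 1/(-67362 + 303393) = 318152 - 1/236031 = 75093734711/236031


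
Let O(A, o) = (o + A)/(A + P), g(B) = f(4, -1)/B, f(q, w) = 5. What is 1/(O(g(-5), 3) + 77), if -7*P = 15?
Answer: 11/840 ≈ 0.013095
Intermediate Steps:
P = -15/7 (P = -⅐*15 = -15/7 ≈ -2.1429)
g(B) = 5/B
O(A, o) = (A + o)/(-15/7 + A) (O(A, o) = (o + A)/(A - 15/7) = (A + o)/(-15/7 + A))
1/(O(g(-5), 3) + 77) = 1/(7*(5/(-5) + 3)/(-15 + 7*(5/(-5))) + 77) = 1/(7*(5*(-⅕) + 3)/(-15 + 7*(5*(-⅕))) + 77) = 1/(7*(-1 + 3)/(-15 + 7*(-1)) + 77) = 1/(7*2/(-15 - 7) + 77) = 1/(7*2/(-22) + 77) = 1/(7*(-1/22)*2 + 77) = 1/(-7/11 + 77) = 1/(840/11) = 11/840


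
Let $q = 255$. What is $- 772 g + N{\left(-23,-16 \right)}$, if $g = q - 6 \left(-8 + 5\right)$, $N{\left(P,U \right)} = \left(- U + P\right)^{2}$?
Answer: $-210707$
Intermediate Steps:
$N{\left(P,U \right)} = \left(P - U\right)^{2}$
$g = 273$ ($g = 255 - 6 \left(-8 + 5\right) = 255 - 6 \left(-3\right) = 255 - -18 = 255 + 18 = 273$)
$- 772 g + N{\left(-23,-16 \right)} = \left(-772\right) 273 + \left(-23 - -16\right)^{2} = -210756 + \left(-23 + 16\right)^{2} = -210756 + \left(-7\right)^{2} = -210756 + 49 = -210707$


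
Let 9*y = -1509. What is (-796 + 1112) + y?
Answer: 445/3 ≈ 148.33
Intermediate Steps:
y = -503/3 (y = (⅑)*(-1509) = -503/3 ≈ -167.67)
(-796 + 1112) + y = (-796 + 1112) - 503/3 = 316 - 503/3 = 445/3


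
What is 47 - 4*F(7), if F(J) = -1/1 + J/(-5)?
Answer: 283/5 ≈ 56.600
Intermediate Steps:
F(J) = -1 - J/5 (F(J) = -1*1 + J*(-⅕) = -1 - J/5)
47 - 4*F(7) = 47 - 4*(-1 - ⅕*7) = 47 - 4*(-1 - 7/5) = 47 - 4*(-12/5) = 47 + 48/5 = 283/5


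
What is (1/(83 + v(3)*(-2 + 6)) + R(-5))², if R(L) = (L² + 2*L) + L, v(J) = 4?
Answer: 982081/9801 ≈ 100.20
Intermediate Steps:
R(L) = L² + 3*L
(1/(83 + v(3)*(-2 + 6)) + R(-5))² = (1/(83 + 4*(-2 + 6)) - 5*(3 - 5))² = (1/(83 + 4*4) - 5*(-2))² = (1/(83 + 16) + 10)² = (1/99 + 10)² = (991/99)² = 982081/9801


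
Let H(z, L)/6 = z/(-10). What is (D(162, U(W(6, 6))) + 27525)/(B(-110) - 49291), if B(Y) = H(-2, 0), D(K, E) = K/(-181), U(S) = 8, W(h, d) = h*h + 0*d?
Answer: -24909315/44607269 ≈ -0.55841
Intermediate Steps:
W(h, d) = h² (W(h, d) = h² + 0 = h²)
D(K, E) = -K/181 (D(K, E) = K*(-1/181) = -K/181)
H(z, L) = -3*z/5 (H(z, L) = 6*(z/(-10)) = 6*(z*(-⅒)) = 6*(-z/10) = -3*z/5)
B(Y) = 6/5 (B(Y) = -⅗*(-2) = 6/5)
(D(162, U(W(6, 6))) + 27525)/(B(-110) - 49291) = (-1/181*162 + 27525)/(6/5 - 49291) = (-162/181 + 27525)/(-246449/5) = (4981863/181)*(-5/246449) = -24909315/44607269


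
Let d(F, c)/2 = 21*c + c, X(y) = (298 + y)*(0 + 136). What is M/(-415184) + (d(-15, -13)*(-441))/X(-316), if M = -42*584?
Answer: -25960057/252076 ≈ -102.98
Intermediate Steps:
X(y) = 40528 + 136*y (X(y) = (298 + y)*136 = 40528 + 136*y)
d(F, c) = 44*c (d(F, c) = 2*(21*c + c) = 2*(22*c) = 44*c)
M = -24528
M/(-415184) + (d(-15, -13)*(-441))/X(-316) = -24528/(-415184) + ((44*(-13))*(-441))/(40528 + 136*(-316)) = -24528*(-1/415184) + (-572*(-441))/(40528 - 42976) = 219/3707 + 252252/(-2448) = 219/3707 + 252252*(-1/2448) = 219/3707 - 7007/68 = -25960057/252076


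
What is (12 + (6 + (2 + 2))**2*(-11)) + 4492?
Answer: 3404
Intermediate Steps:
(12 + (6 + (2 + 2))**2*(-11)) + 4492 = (12 + (6 + 4)**2*(-11)) + 4492 = (12 + 10**2*(-11)) + 4492 = (12 + 100*(-11)) + 4492 = (12 - 1100) + 4492 = -1088 + 4492 = 3404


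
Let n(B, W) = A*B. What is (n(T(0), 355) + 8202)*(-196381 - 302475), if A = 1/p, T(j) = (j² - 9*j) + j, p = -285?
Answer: -4091616912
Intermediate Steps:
T(j) = j² - 8*j
A = -1/285 (A = 1/(-285) = -1/285 ≈ -0.0035088)
n(B, W) = -B/285
(n(T(0), 355) + 8202)*(-196381 - 302475) = (-0*(-8 + 0) + 8202)*(-196381 - 302475) = (-0*(-8) + 8202)*(-498856) = (-1/285*0 + 8202)*(-498856) = (0 + 8202)*(-498856) = 8202*(-498856) = -4091616912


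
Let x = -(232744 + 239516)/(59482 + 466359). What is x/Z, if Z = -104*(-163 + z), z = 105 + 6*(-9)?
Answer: -118065/1531248992 ≈ -7.7104e-5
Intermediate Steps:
z = 51 (z = 105 - 54 = 51)
Z = 11648 (Z = -104*(-163 + 51) = -104*(-112) = 11648)
x = -472260/525841 ≈ -0.89810
x/Z = -472260/525841/11648 = -472260/525841*1/11648 = -118065/1531248992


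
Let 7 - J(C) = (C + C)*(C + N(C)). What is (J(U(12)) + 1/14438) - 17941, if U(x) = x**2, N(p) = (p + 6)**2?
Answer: -94415943827/14438 ≈ -6.5394e+6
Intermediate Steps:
N(p) = (6 + p)**2
J(C) = 7 - 2*C*(C + (6 + C)**2) (J(C) = 7 - (C + C)*(C + (6 + C)**2) = 7 - 2*C*(C + (6 + C)**2))
(J(U(12)) + 1/14438) - 17941 = ((7 - 2*(12**2)**2 - 2*12**2*(6 + 12**2)**2) + 1/14438) - 17941 = ((7 - 2*144**2 - 2*144*(6 + 144)**2) + 1/14438) - 17941 = ((7 - 2*20736 - 2*144*150**2) + 1/14438) - 17941 = ((7 - 41472 - 2*144*22500) + 1/14438) - 17941 = ((7 - 41472 - 6480000) + 1/14438) - 17941 = (-6521465 + 1/14438) - 17941 = -94156911669/14438 - 17941 = -94415943827/14438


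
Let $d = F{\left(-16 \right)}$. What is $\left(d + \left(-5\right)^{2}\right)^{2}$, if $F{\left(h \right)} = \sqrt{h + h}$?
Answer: $593 + 200 i \sqrt{2} \approx 593.0 + 282.84 i$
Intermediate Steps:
$F{\left(h \right)} = \sqrt{2} \sqrt{h}$ ($F{\left(h \right)} = \sqrt{2 h} = \sqrt{2} \sqrt{h}$)
$d = 4 i \sqrt{2}$ ($d = \sqrt{2} \sqrt{-16} = \sqrt{2} \cdot 4 i = 4 i \sqrt{2} \approx 5.6569 i$)
$\left(d + \left(-5\right)^{2}\right)^{2} = \left(4 i \sqrt{2} + \left(-5\right)^{2}\right)^{2} = \left(4 i \sqrt{2} + 25\right)^{2} = \left(25 + 4 i \sqrt{2}\right)^{2}$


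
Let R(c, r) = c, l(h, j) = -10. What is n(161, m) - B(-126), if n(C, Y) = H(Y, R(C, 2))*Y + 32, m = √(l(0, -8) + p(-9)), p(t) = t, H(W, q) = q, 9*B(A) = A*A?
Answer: -1732 + 161*I*√19 ≈ -1732.0 + 701.78*I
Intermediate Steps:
B(A) = A²/9 (B(A) = (A*A)/9 = A²/9)
m = I*√19 (m = √(-10 - 9) = √(-19) = I*√19 ≈ 4.3589*I)
n(C, Y) = 32 + C*Y (n(C, Y) = C*Y + 32 = 32 + C*Y)
n(161, m) - B(-126) = (32 + 161*(I*√19)) - (-126)²/9 = (32 + 161*I*√19) - 15876/9 = (32 + 161*I*√19) - 1*1764 = (32 + 161*I*√19) - 1764 = -1732 + 161*I*√19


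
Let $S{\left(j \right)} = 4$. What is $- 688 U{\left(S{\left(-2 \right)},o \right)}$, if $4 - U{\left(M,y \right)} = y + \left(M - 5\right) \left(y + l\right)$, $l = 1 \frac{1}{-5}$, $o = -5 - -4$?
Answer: $- \frac{13072}{5} \approx -2614.4$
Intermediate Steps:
$o = -1$ ($o = -5 + 4 = -1$)
$l = - \frac{1}{5}$ ($l = 1 \left(- \frac{1}{5}\right) = - \frac{1}{5} \approx -0.2$)
$U{\left(M,y \right)} = 4 - y - \left(-5 + M\right) \left(- \frac{1}{5} + y\right)$ ($U{\left(M,y \right)} = 4 - \left(y + \left(M - 5\right) \left(y - \frac{1}{5}\right)\right) = 4 - \left(y + \left(-5 + M\right) \left(- \frac{1}{5} + y\right)\right) = 4 - y - \left(-5 + M\right) \left(- \frac{1}{5} + y\right)$)
$- 688 U{\left(S{\left(-2 \right)},o \right)} = - 688 \left(3 + 4 \left(-1\right) + \frac{1}{5} \cdot 4 - 4 \left(-1\right)\right) = - 688 \left(3 - 4 + \frac{4}{5} + 4\right) = \left(-688\right) \frac{19}{5} = - \frac{13072}{5}$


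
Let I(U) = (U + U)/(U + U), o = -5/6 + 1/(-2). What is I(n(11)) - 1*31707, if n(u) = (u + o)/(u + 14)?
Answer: -31706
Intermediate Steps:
o = -4/3 (o = -5*⅙ + 1*(-½) = -⅚ - ½ = -4/3 ≈ -1.3333)
n(u) = (-4/3 + u)/(14 + u) (n(u) = (u - 4/3)/(u + 14) = (-4/3 + u)/(14 + u))
I(U) = 1 (I(U) = (2*U)/((2*U)) = (2*U)*(1/(2*U)) = 1)
I(n(11)) - 1*31707 = 1 - 1*31707 = 1 - 31707 = -31706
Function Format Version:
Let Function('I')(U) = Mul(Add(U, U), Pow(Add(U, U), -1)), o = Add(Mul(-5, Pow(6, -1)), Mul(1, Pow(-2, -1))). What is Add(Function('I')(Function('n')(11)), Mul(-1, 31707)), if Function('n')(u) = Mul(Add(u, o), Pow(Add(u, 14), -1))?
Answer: -31706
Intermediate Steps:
o = Rational(-4, 3) (o = Add(Mul(-5, Rational(1, 6)), Mul(1, Rational(-1, 2))) = Add(Rational(-5, 6), Rational(-1, 2)) = Rational(-4, 3) ≈ -1.3333)
Function('n')(u) = Mul(Pow(Add(14, u), -1), Add(Rational(-4, 3), u)) (Function('n')(u) = Mul(Add(u, Rational(-4, 3)), Pow(Add(u, 14), -1)) = Mul(Add(Rational(-4, 3), u), Pow(Add(14, u), -1)) = Mul(Pow(Add(14, u), -1), Add(Rational(-4, 3), u)))
Function('I')(U) = 1 (Function('I')(U) = Mul(Mul(2, U), Pow(Mul(2, U), -1)) = Mul(Mul(2, U), Mul(Rational(1, 2), Pow(U, -1))) = 1)
Add(Function('I')(Function('n')(11)), Mul(-1, 31707)) = Add(1, Mul(-1, 31707)) = Add(1, -31707) = -31706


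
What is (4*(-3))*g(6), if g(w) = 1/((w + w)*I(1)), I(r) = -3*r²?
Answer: ⅓ ≈ 0.33333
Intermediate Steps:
g(w) = -1/(6*w) (g(w) = 1/((w + w)*((-3*1²))) = 1/(((2*w))*((-3*1))) = (1/(2*w))/(-3) = (1/(2*w))*(-⅓) = -1/(6*w))
(4*(-3))*g(6) = (4*(-3))*(-⅙/6) = -(-2)/6 = -12*(-1/36) = ⅓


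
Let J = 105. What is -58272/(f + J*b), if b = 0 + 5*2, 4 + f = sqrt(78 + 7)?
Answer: -20317504/364677 + 19424*sqrt(85)/364677 ≈ -55.223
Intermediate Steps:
f = -4 + sqrt(85) (f = -4 + sqrt(78 + 7) = -4 + sqrt(85) ≈ 5.2195)
b = 10 (b = 0 + 10 = 10)
-58272/(f + J*b) = -58272/((-4 + sqrt(85)) + 105*10) = -58272/((-4 + sqrt(85)) + 1050) = -58272/(1046 + sqrt(85))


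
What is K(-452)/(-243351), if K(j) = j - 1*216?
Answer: 668/243351 ≈ 0.0027450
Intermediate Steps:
K(j) = -216 + j (K(j) = j - 216 = -216 + j)
K(-452)/(-243351) = (-216 - 452)/(-243351) = -668*(-1/243351) = 668/243351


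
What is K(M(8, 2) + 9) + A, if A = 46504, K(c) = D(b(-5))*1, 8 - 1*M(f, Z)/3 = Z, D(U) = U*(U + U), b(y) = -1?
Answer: 46506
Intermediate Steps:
D(U) = 2*U**2 (D(U) = U*(2*U) = 2*U**2)
M(f, Z) = 24 - 3*Z
K(c) = 2 (K(c) = (2*(-1)**2)*1 = (2*1)*1 = 2*1 = 2)
K(M(8, 2) + 9) + A = 2 + 46504 = 46506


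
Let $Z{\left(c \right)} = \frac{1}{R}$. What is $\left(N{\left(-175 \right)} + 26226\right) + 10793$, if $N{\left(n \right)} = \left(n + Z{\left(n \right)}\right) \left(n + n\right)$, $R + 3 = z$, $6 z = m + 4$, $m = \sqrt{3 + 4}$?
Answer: $\frac{885821}{9} + \frac{100 \sqrt{7}}{9} \approx 98454.0$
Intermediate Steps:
$m = \sqrt{7} \approx 2.6458$
$z = \frac{2}{3} + \frac{\sqrt{7}}{6}$ ($z = \frac{\sqrt{7} + 4}{6} = \frac{4 + \sqrt{7}}{6} = \frac{2}{3} + \frac{\sqrt{7}}{6} \approx 1.1076$)
$R = - \frac{7}{3} + \frac{\sqrt{7}}{6}$ ($R = -3 + \left(\frac{2}{3} + \frac{\sqrt{7}}{6}\right) = - \frac{7}{3} + \frac{\sqrt{7}}{6} \approx -1.8924$)
$Z{\left(c \right)} = \frac{1}{- \frac{7}{3} + \frac{\sqrt{7}}{6}}$
$N{\left(n \right)} = 2 n \left(- \frac{4}{9} + n - \frac{2 \sqrt{7}}{63}\right)$ ($N{\left(n \right)} = \left(n - \left(\frac{4}{9} + \frac{2 \sqrt{7}}{63}\right)\right) \left(n + n\right) = \left(- \frac{4}{9} + n - \frac{2 \sqrt{7}}{63}\right) 2 n = 2 n \left(- \frac{4}{9} + n - \frac{2 \sqrt{7}}{63}\right)$)
$\left(N{\left(-175 \right)} + 26226\right) + 10793 = \left(\left(2 \left(-175\right)^{2} - - \frac{1400}{9} - - \frac{100 \sqrt{7}}{9}\right) + 26226\right) + 10793 = \left(\left(2 \cdot 30625 + \frac{1400}{9} + \frac{100 \sqrt{7}}{9}\right) + 26226\right) + 10793 = \left(\left(61250 + \frac{1400}{9} + \frac{100 \sqrt{7}}{9}\right) + 26226\right) + 10793 = \left(\left(\frac{552650}{9} + \frac{100 \sqrt{7}}{9}\right) + 26226\right) + 10793 = \left(\frac{788684}{9} + \frac{100 \sqrt{7}}{9}\right) + 10793 = \frac{885821}{9} + \frac{100 \sqrt{7}}{9}$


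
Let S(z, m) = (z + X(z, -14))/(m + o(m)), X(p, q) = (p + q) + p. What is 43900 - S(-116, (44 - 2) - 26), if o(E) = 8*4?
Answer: 1053781/24 ≈ 43908.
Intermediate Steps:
X(p, q) = q + 2*p
o(E) = 32
S(z, m) = (-14 + 3*z)/(32 + m) (S(z, m) = (z + (-14 + 2*z))/(m + 32) = (-14 + 3*z)/(32 + m))
43900 - S(-116, (44 - 2) - 26) = 43900 - (-14 + 3*(-116))/(32 + ((44 - 2) - 26)) = 43900 - (-14 - 348)/(32 + (42 - 26)) = 43900 - (-362)/(32 + 16) = 43900 - (-362)/48 = 43900 - 1*(-181/24) = 43900 + 181/24 = 1053781/24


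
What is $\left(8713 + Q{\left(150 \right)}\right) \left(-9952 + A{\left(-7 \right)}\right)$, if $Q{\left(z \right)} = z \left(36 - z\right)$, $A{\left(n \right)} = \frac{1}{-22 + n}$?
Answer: $\frac{2420563683}{29} \approx 8.3468 \cdot 10^{7}$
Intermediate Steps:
$\left(8713 + Q{\left(150 \right)}\right) \left(-9952 + A{\left(-7 \right)}\right) = \left(8713 + 150 \left(36 - 150\right)\right) \left(-9952 + \frac{1}{-22 - 7}\right) = \left(8713 + 150 \left(36 - 150\right)\right) \left(-9952 + \frac{1}{-29}\right) = \left(8713 + 150 \left(-114\right)\right) \left(-9952 - \frac{1}{29}\right) = \left(8713 - 17100\right) \left(- \frac{288609}{29}\right) = \left(-8387\right) \left(- \frac{288609}{29}\right) = \frac{2420563683}{29}$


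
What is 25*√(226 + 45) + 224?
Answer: 224 + 25*√271 ≈ 635.55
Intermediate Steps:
25*√(226 + 45) + 224 = 25*√271 + 224 = 224 + 25*√271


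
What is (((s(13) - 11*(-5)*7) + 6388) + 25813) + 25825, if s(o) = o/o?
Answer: 58412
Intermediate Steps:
s(o) = 1
(((s(13) - 11*(-5)*7) + 6388) + 25813) + 25825 = (((1 - 11*(-5)*7) + 6388) + 25813) + 25825 = (((1 + 55*7) + 6388) + 25813) + 25825 = (((1 + 385) + 6388) + 25813) + 25825 = ((386 + 6388) + 25813) + 25825 = (6774 + 25813) + 25825 = 32587 + 25825 = 58412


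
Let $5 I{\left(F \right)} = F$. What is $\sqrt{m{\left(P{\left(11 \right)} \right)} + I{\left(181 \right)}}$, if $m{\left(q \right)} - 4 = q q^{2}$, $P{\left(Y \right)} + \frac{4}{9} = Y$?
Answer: $\frac{2 \sqrt{5541755}}{135} \approx 34.875$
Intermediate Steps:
$I{\left(F \right)} = \frac{F}{5}$
$P{\left(Y \right)} = - \frac{4}{9} + Y$
$m{\left(q \right)} = 4 + q^{3}$ ($m{\left(q \right)} = 4 + q q^{2} = 4 + q^{3}$)
$\sqrt{m{\left(P{\left(11 \right)} \right)} + I{\left(181 \right)}} = \sqrt{\left(4 + \left(- \frac{4}{9} + 11\right)^{3}\right) + \frac{1}{5} \cdot 181} = \sqrt{\left(4 + \left(\frac{95}{9}\right)^{3}\right) + \frac{181}{5}} = \sqrt{\left(4 + \frac{857375}{729}\right) + \frac{181}{5}} = \sqrt{\frac{860291}{729} + \frac{181}{5}} = \sqrt{\frac{4433404}{3645}} = \frac{2 \sqrt{5541755}}{135}$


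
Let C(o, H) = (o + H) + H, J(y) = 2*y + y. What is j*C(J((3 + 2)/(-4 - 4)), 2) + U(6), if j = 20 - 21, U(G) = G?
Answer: 31/8 ≈ 3.8750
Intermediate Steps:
J(y) = 3*y
j = -1
C(o, H) = o + 2*H (C(o, H) = (H + o) + H = o + 2*H)
j*C(J((3 + 2)/(-4 - 4)), 2) + U(6) = -(3*((3 + 2)/(-4 - 4)) + 2*2) + 6 = -(3*(5/(-8)) + 4) + 6 = -(3*(5*(-⅛)) + 4) + 6 = -(3*(-5/8) + 4) + 6 = -(-15/8 + 4) + 6 = -1*17/8 + 6 = -17/8 + 6 = 31/8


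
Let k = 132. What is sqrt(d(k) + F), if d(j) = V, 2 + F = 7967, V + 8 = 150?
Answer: 11*sqrt(67) ≈ 90.039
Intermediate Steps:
V = 142 (V = -8 + 150 = 142)
F = 7965 (F = -2 + 7967 = 7965)
d(j) = 142
sqrt(d(k) + F) = sqrt(142 + 7965) = sqrt(8107) = 11*sqrt(67)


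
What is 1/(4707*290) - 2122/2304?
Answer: -80460871/87361920 ≈ -0.92101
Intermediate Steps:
1/(4707*290) - 2122/2304 = (1/4707)*(1/290) - 2122*1/2304 = 1/1365030 - 1061/1152 = -80460871/87361920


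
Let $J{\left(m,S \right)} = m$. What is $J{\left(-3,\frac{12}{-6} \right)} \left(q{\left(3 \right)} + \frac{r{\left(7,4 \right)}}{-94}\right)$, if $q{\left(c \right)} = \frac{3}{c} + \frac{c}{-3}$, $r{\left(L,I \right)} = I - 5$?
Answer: $- \frac{3}{94} \approx -0.031915$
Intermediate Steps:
$r{\left(L,I \right)} = -5 + I$ ($r{\left(L,I \right)} = I - 5 = -5 + I$)
$q{\left(c \right)} = \frac{3}{c} - \frac{c}{3}$ ($q{\left(c \right)} = \frac{3}{c} + c \left(- \frac{1}{3}\right) = \frac{3}{c} - \frac{c}{3}$)
$J{\left(-3,\frac{12}{-6} \right)} \left(q{\left(3 \right)} + \frac{r{\left(7,4 \right)}}{-94}\right) = - 3 \left(\left(\frac{3}{3} - 1\right) + \frac{-5 + 4}{-94}\right) = - 3 \left(\left(3 \cdot \frac{1}{3} - 1\right) - - \frac{1}{94}\right) = - 3 \left(\left(1 - 1\right) + \frac{1}{94}\right) = - 3 \left(0 + \frac{1}{94}\right) = \left(-3\right) \frac{1}{94} = - \frac{3}{94}$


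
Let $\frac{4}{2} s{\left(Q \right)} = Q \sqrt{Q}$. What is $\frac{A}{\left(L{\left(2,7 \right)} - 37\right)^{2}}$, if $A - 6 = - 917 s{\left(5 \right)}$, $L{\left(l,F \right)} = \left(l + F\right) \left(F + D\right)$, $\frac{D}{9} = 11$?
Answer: $\frac{6}{840889} - \frac{5 \sqrt{5}}{1834} \approx -0.006089$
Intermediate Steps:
$D = 99$ ($D = 9 \cdot 11 = 99$)
$s{\left(Q \right)} = \frac{Q^{\frac{3}{2}}}{2}$ ($s{\left(Q \right)} = \frac{Q \sqrt{Q}}{2} = \frac{Q^{\frac{3}{2}}}{2}$)
$L{\left(l,F \right)} = \left(99 + F\right) \left(F + l\right)$ ($L{\left(l,F \right)} = \left(l + F\right) \left(F + 99\right) = \left(F + l\right) \left(99 + F\right) = \left(99 + F\right) \left(F + l\right)$)
$A = 6 - \frac{4585 \sqrt{5}}{2}$ ($A = 6 - 917 \frac{5^{\frac{3}{2}}}{2} = 6 - 917 \frac{5 \sqrt{5}}{2} = 6 - \frac{4585 \sqrt{5}}{2} \approx -5120.2$)
$\frac{A}{\left(L{\left(2,7 \right)} - 37\right)^{2}} = \frac{6 - \frac{4585 \sqrt{5}}{2}}{\left(\left(7^{2} + 99 \cdot 7 + 99 \cdot 2 + 7 \cdot 2\right) - 37\right)^{2}} = \frac{6 - \frac{4585 \sqrt{5}}{2}}{\left(\left(49 + 693 + 198 + 14\right) - 37\right)^{2}} = \frac{6 - \frac{4585 \sqrt{5}}{2}}{\left(954 - 37\right)^{2}} = \frac{6 - \frac{4585 \sqrt{5}}{2}}{917^{2}} = \frac{6 - \frac{4585 \sqrt{5}}{2}}{840889} = \left(6 - \frac{4585 \sqrt{5}}{2}\right) \frac{1}{840889} = \frac{6}{840889} - \frac{5 \sqrt{5}}{1834}$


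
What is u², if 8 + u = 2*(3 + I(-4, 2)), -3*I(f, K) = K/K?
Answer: 64/9 ≈ 7.1111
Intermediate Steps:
I(f, K) = -⅓ (I(f, K) = -K/(3*K) = -⅓*1 = -⅓)
u = -8/3 (u = -8 + 2*(3 - ⅓) = -8 + 2*(8/3) = -8 + 16/3 = -8/3 ≈ -2.6667)
u² = (-8/3)² = 64/9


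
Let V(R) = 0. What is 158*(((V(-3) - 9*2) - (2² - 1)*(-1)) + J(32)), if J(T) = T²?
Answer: 159422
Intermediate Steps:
158*(((V(-3) - 9*2) - (2² - 1)*(-1)) + J(32)) = 158*(((0 - 9*2) - (2² - 1)*(-1)) + 32²) = 158*(((0 - 18) - (4 - 1)*(-1)) + 1024) = 158*((-18 - 3*(-1)) + 1024) = 158*((-18 - 1*(-3)) + 1024) = 158*((-18 + 3) + 1024) = 158*(-15 + 1024) = 158*1009 = 159422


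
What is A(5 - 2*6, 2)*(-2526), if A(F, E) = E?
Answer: -5052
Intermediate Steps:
A(5 - 2*6, 2)*(-2526) = 2*(-2526) = -5052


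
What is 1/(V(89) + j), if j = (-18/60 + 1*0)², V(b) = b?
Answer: 100/8909 ≈ 0.011225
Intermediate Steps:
j = 9/100 (j = (-18*1/60 + 0)² = (-3/10 + 0)² = (-3/10)² = 9/100 ≈ 0.090000)
1/(V(89) + j) = 1/(89 + 9/100) = 1/(8909/100) = 100/8909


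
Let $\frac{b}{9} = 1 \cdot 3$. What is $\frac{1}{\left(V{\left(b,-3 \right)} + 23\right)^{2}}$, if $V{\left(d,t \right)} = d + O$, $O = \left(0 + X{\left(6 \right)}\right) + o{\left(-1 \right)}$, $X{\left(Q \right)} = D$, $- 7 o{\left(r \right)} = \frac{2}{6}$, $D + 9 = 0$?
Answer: $\frac{441}{739600} \approx 0.00059627$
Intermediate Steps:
$D = -9$ ($D = -9 + 0 = -9$)
$b = 27$ ($b = 9 \cdot 1 \cdot 3 = 9 \cdot 3 = 27$)
$o{\left(r \right)} = - \frac{1}{21}$ ($o{\left(r \right)} = - \frac{2 \cdot \frac{1}{6}}{7} = \left(- \frac{1}{7}\right) \frac{1}{3} = - \frac{1}{21}$)
$X{\left(Q \right)} = -9$
$O = - \frac{190}{21}$ ($O = \left(0 - 9\right) - \frac{1}{21} = -9 - \frac{1}{21} = - \frac{190}{21} \approx -9.0476$)
$V{\left(d,t \right)} = - \frac{190}{21} + d$ ($V{\left(d,t \right)} = d - \frac{190}{21} = - \frac{190}{21} + d$)
$\frac{1}{\left(V{\left(b,-3 \right)} + 23\right)^{2}} = \frac{1}{\left(\left(- \frac{190}{21} + 27\right) + 23\right)^{2}} = \frac{1}{\left(\frac{377}{21} + 23\right)^{2}} = \frac{1}{\left(\frac{860}{21}\right)^{2}} = \frac{1}{\frac{739600}{441}} = \frac{441}{739600}$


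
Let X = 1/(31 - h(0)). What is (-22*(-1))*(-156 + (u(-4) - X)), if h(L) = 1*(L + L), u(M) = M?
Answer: -109142/31 ≈ -3520.7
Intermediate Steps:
h(L) = 2*L (h(L) = 1*(2*L) = 2*L)
X = 1/31 (X = 1/(31 - 2*0) = 1/(31 - 1*0) = 1/(31 + 0) = 1/31 ≈ 0.032258)
(-22*(-1))*(-156 + (u(-4) - X)) = (-22*(-1))*(-156 + (-4 - 1*1/31)) = 22*(-156 + (-4 - 1/31)) = 22*(-156 - 125/31) = 22*(-4961/31) = -109142/31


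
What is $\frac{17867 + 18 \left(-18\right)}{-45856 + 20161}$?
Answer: $- \frac{17543}{25695} \approx -0.68274$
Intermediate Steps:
$\frac{17867 + 18 \left(-18\right)}{-45856 + 20161} = \frac{17867 - 324}{-25695} = 17543 \left(- \frac{1}{25695}\right) = - \frac{17543}{25695}$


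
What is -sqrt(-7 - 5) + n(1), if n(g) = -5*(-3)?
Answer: 15 - 2*I*sqrt(3) ≈ 15.0 - 3.4641*I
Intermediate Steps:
n(g) = 15
-sqrt(-7 - 5) + n(1) = -sqrt(-7 - 5) + 15 = -sqrt(-12) + 15 = -2*I*sqrt(3) + 15 = 15 - 2*I*sqrt(3)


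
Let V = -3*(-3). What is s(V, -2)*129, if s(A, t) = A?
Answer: 1161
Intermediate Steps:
V = 9
s(V, -2)*129 = 9*129 = 1161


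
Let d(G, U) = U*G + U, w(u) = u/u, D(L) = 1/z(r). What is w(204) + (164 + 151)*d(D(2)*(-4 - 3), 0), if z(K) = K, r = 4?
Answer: 1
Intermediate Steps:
D(L) = ¼ (D(L) = 1/4 = ¼)
w(u) = 1
d(G, U) = U + G*U (d(G, U) = G*U + U = U + G*U)
w(204) + (164 + 151)*d(D(2)*(-4 - 3), 0) = 1 + (164 + 151)*(0*(1 + (-4 - 3)/4)) = 1 + 315*(0*(1 + (¼)*(-7))) = 1 + 315*(0*(1 - 7/4)) = 1 + 315*(0*(-¾)) = 1 + 315*0 = 1 + 0 = 1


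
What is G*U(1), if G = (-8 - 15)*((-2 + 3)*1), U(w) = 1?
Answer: -23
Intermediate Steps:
G = -23 ≈ -23.000
G*U(1) = -23*1 = -23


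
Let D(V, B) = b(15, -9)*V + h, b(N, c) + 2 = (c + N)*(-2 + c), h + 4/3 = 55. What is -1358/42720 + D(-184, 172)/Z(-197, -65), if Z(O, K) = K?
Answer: -10737871/55536 ≈ -193.35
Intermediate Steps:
h = 161/3 (h = -4/3 + 55 = 161/3 ≈ 53.667)
b(N, c) = -2 + (-2 + c)*(N + c) (b(N, c) = -2 + (c + N)*(-2 + c) = -2 + (N + c)*(-2 + c) = -2 + (-2 + c)*(N + c))
D(V, B) = 161/3 - 68*V (D(V, B) = (-2 + (-9)² - 2*15 - 2*(-9) + 15*(-9))*V + 161/3 = (-2 + 81 - 30 + 18 - 135)*V + 161/3 = -68*V + 161/3 = 161/3 - 68*V)
-1358/42720 + D(-184, 172)/Z(-197, -65) = -1358/42720 + (161/3 - 68*(-184))/(-65) = -1358*1/42720 + (161/3 + 12512)*(-1/65) = -679/21360 + (37697/3)*(-1/65) = -679/21360 - 37697/195 = -10737871/55536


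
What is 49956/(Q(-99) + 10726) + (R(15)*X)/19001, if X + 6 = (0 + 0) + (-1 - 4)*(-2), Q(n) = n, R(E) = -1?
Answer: 949171448/201923627 ≈ 4.7006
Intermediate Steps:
X = 4 (X = -6 + ((0 + 0) + (-1 - 4)*(-2)) = -6 + (0 - 5*(-2)) = -6 + (0 + 10) = -6 + 10 = 4)
49956/(Q(-99) + 10726) + (R(15)*X)/19001 = 49956/(-99 + 10726) - 1*4/19001 = 49956/10627 - 4*1/19001 = 49956*(1/10627) - 4/19001 = 49956/10627 - 4/19001 = 949171448/201923627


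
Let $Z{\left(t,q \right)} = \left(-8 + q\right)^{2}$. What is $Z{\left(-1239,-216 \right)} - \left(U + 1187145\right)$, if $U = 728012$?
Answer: $-1864981$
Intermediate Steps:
$Z{\left(-1239,-216 \right)} - \left(U + 1187145\right) = \left(-8 - 216\right)^{2} - \left(728012 + 1187145\right) = \left(-224\right)^{2} - 1915157 = 50176 - 1915157 = -1864981$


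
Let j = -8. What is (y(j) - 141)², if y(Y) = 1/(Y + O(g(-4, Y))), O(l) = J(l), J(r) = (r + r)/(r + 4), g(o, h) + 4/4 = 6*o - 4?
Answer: 401882209/20164 ≈ 19931.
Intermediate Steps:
g(o, h) = -5 + 6*o (g(o, h) = -1 + (6*o - 4) = -1 + (-4 + 6*o) = -5 + 6*o)
J(r) = 2*r/(4 + r) (J(r) = (2*r)/(4 + r) = 2*r/(4 + r))
O(l) = 2*l/(4 + l)
y(Y) = 1/(58/25 + Y) (y(Y) = 1/(Y + 2*(-5 + 6*(-4))/(4 + (-5 + 6*(-4)))) = 1/(Y + 2*(-5 - 24)/(4 + (-5 - 24))) = 1/(Y + 2*(-29)/(4 - 29)) = 1/(Y + 2*(-29)/(-25)) = 1/(Y + 2*(-29)*(-1/25)) = 1/(Y + 58/25) = 1/(58/25 + Y))
(y(j) - 141)² = (25/(58 + 25*(-8)) - 141)² = (25/(58 - 200) - 141)² = (25/(-142) - 141)² = (25*(-1/142) - 141)² = (-25/142 - 141)² = (-20047/142)² = 401882209/20164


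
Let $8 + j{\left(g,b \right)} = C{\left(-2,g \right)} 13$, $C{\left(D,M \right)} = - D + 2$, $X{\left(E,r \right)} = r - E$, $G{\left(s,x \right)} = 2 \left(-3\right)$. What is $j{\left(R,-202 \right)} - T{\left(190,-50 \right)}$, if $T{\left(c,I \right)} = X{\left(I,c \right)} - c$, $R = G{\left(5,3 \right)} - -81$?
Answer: $-6$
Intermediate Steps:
$G{\left(s,x \right)} = -6$
$R = 75$ ($R = -6 - -81 = -6 + 81 = 75$)
$C{\left(D,M \right)} = 2 - D$
$j{\left(g,b \right)} = 44$ ($j{\left(g,b \right)} = -8 + \left(2 - -2\right) 13 = -8 + \left(2 + 2\right) 13 = -8 + 4 \cdot 13 = -8 + 52 = 44$)
$T{\left(c,I \right)} = - I$ ($T{\left(c,I \right)} = \left(c - I\right) - c = - I$)
$j{\left(R,-202 \right)} - T{\left(190,-50 \right)} = 44 - \left(-1\right) \left(-50\right) = 44 - 50 = -6$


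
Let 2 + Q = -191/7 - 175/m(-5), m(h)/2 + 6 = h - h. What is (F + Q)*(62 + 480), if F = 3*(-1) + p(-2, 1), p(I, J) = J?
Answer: -380213/42 ≈ -9052.7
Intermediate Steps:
m(h) = -12 (m(h) = -12 + 2*(h - h) = -12 + 2*0 = -12 + 0 = -12)
Q = -1235/84 (Q = -2 + (-191/7 - 175/(-12)) = -2 + (-191*⅐ - 175*(-1/12)) = -2 + (-191/7 + 175/12) = -2 - 1067/84 = -1235/84 ≈ -14.702)
F = -2 (F = 3*(-1) + 1 = -3 + 1 = -2)
(F + Q)*(62 + 480) = (-2 - 1235/84)*(62 + 480) = -1403/84*542 = -380213/42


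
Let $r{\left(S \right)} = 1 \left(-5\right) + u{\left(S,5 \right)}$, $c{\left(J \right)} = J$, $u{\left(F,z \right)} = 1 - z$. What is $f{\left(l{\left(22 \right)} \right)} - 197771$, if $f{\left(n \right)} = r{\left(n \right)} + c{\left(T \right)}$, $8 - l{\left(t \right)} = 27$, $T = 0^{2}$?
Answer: $-197780$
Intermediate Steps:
$T = 0$
$l{\left(t \right)} = -19$ ($l{\left(t \right)} = 8 - 27 = -19$)
$r{\left(S \right)} = -9$ ($r{\left(S \right)} = 1 \left(-5\right) + \left(1 - 5\right) = -5 + \left(1 - 5\right) = -5 - 4 = -9$)
$f{\left(n \right)} = -9$ ($f{\left(n \right)} = -9 + 0 = -9$)
$f{\left(l{\left(22 \right)} \right)} - 197771 = -9 - 197771 = -197780$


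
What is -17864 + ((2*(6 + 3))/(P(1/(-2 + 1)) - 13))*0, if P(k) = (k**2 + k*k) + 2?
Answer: -17864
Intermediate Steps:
P(k) = 2 + 2*k**2 (P(k) = (k**2 + k**2) + 2 = 2*k**2 + 2 = 2 + 2*k**2)
-17864 + ((2*(6 + 3))/(P(1/(-2 + 1)) - 13))*0 = -17864 + ((2*(6 + 3))/((2 + 2*(1/(-2 + 1))**2) - 13))*0 = -17864 + ((2*9)/((2 + 2*(1/(-1))**2) - 13))*0 = -17864 + (18/((2 + 2*(-1)**2) - 13))*0 = -17864 + (18/((2 + 2*1) - 13))*0 = -17864 + (18/((2 + 2) - 13))*0 = -17864 + (18/(4 - 13))*0 = -17864 + (18/(-9))*0 = -17864 + (18*(-1/9))*0 = -17864 - 2*0 = -17864 + 0 = -17864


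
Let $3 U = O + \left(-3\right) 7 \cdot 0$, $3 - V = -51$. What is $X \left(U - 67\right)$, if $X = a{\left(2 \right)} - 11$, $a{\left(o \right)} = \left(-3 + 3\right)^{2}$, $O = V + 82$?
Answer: $\frac{715}{3} \approx 238.33$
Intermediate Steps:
$V = 54$ ($V = 3 - -51 = 3 + 51 = 54$)
$O = 136$ ($O = 54 + 82 = 136$)
$a{\left(o \right)} = 0$ ($a{\left(o \right)} = 0^{2} = 0$)
$U = \frac{136}{3}$ ($U = \frac{136 + \left(-3\right) 7 \cdot 0}{3} = \frac{136 - 0}{3} = \frac{136 + 0}{3} = \frac{1}{3} \cdot 136 = \frac{136}{3} \approx 45.333$)
$X = -11$ ($X = 0 - 11 = -11$)
$X \left(U - 67\right) = - 11 \left(\frac{136}{3} - 67\right) = \left(-11\right) \left(- \frac{65}{3}\right) = \frac{715}{3}$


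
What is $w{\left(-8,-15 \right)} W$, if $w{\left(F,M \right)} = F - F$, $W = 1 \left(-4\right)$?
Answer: $0$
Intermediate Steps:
$W = -4$
$w{\left(F,M \right)} = 0$ ($w{\left(F,M \right)} = F - F = 0$)
$w{\left(-8,-15 \right)} W = 0 \left(-4\right) = 0$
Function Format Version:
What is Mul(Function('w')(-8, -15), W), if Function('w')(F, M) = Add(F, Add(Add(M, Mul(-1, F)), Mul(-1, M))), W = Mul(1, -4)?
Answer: 0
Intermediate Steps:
W = -4
Function('w')(F, M) = 0 (Function('w')(F, M) = Add(F, Mul(-1, F)) = 0)
Mul(Function('w')(-8, -15), W) = Mul(0, -4) = 0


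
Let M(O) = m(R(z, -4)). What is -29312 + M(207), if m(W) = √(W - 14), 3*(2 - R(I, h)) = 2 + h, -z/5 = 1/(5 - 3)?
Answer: -29312 + I*√102/3 ≈ -29312.0 + 3.3665*I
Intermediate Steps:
z = -5/2 (z = -5/(5 - 3) = -5/2 ≈ -2.5000)
R(I, h) = 4/3 - h/3 (R(I, h) = 2 - (2 + h)/3 = 2 + (-⅔ - h/3) = 4/3 - h/3)
m(W) = √(-14 + W)
M(O) = I*√102/3 (M(O) = √(-14 + (4/3 - ⅓*(-4))) = √(-14 + (4/3 + 4/3)) = √(-14 + 8/3) = √(-34/3) = I*√102/3)
-29312 + M(207) = -29312 + I*√102/3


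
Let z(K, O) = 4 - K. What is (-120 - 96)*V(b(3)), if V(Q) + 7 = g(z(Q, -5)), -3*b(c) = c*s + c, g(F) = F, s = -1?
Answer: 648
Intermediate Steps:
b(c) = 0 (b(c) = -(c*(-1) + c)/3 = -(-c + c)/3 = -⅓*0 = 0)
V(Q) = -3 - Q (V(Q) = -7 + (4 - Q) = -3 - Q)
(-120 - 96)*V(b(3)) = (-120 - 96)*(-3 - 1*0) = -216*(-3 + 0) = -216*(-3) = 648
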